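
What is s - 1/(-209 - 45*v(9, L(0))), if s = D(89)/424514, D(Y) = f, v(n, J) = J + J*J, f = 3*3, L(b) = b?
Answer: 426395/88723426 ≈ 0.0048059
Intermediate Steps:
f = 9
v(n, J) = J + J²
D(Y) = 9
s = 9/424514 ≈ 2.1201e-5
s - 1/(-209 - 45*v(9, L(0))) = 9/424514 - 1/(-209 - 0*(1 + 0)) = 9/424514 - 1/(-209 - 0) = 9/424514 - 1/(-209 - 45*0) = 9/424514 - 1/(-209 + 0) = 9/424514 - 1/(-209) = 9/424514 - 1*(-1/209) = 9/424514 + 1/209 = 426395/88723426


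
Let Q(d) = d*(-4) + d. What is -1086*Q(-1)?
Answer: -3258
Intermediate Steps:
Q(d) = -3*d (Q(d) = -4*d + d = -3*d)
-1086*Q(-1) = -(-3258)*(-1) = -1086*3 = -3258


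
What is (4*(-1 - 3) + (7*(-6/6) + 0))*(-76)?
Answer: 1748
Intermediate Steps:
(4*(-1 - 3) + (7*(-6/6) + 0))*(-76) = (4*(-4) + (7*(-6*⅙) + 0))*(-76) = (-16 + (7*(-1) + 0))*(-76) = (-16 + (-7 + 0))*(-76) = (-16 - 7)*(-76) = -23*(-76) = 1748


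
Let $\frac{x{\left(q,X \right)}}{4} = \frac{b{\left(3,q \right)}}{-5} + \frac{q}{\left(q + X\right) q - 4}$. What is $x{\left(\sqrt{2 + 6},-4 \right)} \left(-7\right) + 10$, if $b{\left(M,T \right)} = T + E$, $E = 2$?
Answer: $\frac{146}{5} + \frac{66 \sqrt{2}}{5} \approx 47.868$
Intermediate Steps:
$b{\left(M,T \right)} = 2 + T$ ($b{\left(M,T \right)} = T + 2 = 2 + T$)
$x{\left(q,X \right)} = - \frac{8}{5} - \frac{4 q}{5} + \frac{4 q}{-4 + q \left(X + q\right)}$ ($x{\left(q,X \right)} = 4 \left(\frac{2 + q}{-5} + \frac{q}{\left(q + X\right) q - 4}\right) = 4 \left(\left(2 + q\right) \left(- \frac{1}{5}\right) + \frac{q}{\left(X + q\right) q - 4}\right) = 4 \left(\left(- \frac{2}{5} - \frac{q}{5}\right) + \frac{q}{q \left(X + q\right) - 4}\right) = 4 \left(\left(- \frac{2}{5} - \frac{q}{5}\right) + \frac{q}{-4 + q \left(X + q\right)}\right) = 4 \left(- \frac{2}{5} - \frac{q}{5} + \frac{q}{-4 + q \left(X + q\right)}\right) = - \frac{8}{5} - \frac{4 q}{5} + \frac{4 q}{-4 + q \left(X + q\right)}$)
$x{\left(\sqrt{2 + 6},-4 \right)} \left(-7\right) + 10 = \frac{4 \left(8 + 9 \sqrt{2 + 6} - \left(\sqrt{2 + 6}\right)^{2} \left(2 + \sqrt{2 + 6}\right) - - 4 \sqrt{2 + 6} \left(2 + \sqrt{2 + 6}\right)\right)}{5 \left(-4 + \left(\sqrt{2 + 6}\right)^{2} - 4 \sqrt{2 + 6}\right)} \left(-7\right) + 10 = \frac{4 \left(8 + 9 \sqrt{8} - \left(\sqrt{8}\right)^{2} \left(2 + \sqrt{8}\right) - - 4 \sqrt{8} \left(2 + \sqrt{8}\right)\right)}{5 \left(-4 + \left(\sqrt{8}\right)^{2} - 4 \sqrt{8}\right)} \left(-7\right) + 10 = \frac{4 \left(8 + 9 \cdot 2 \sqrt{2} - \left(2 \sqrt{2}\right)^{2} \left(2 + 2 \sqrt{2}\right) - - 4 \cdot 2 \sqrt{2} \left(2 + 2 \sqrt{2}\right)\right)}{5 \left(-4 + \left(2 \sqrt{2}\right)^{2} - 4 \cdot 2 \sqrt{2}\right)} \left(-7\right) + 10 = \frac{4 \left(8 + 18 \sqrt{2} - 8 \left(2 + 2 \sqrt{2}\right) + 8 \sqrt{2} \left(2 + 2 \sqrt{2}\right)\right)}{5 \left(-4 + 8 - 8 \sqrt{2}\right)} \left(-7\right) + 10 = \frac{4 \left(8 + 18 \sqrt{2} - \left(16 + 16 \sqrt{2}\right) + 8 \sqrt{2} \left(2 + 2 \sqrt{2}\right)\right)}{5 \left(4 - 8 \sqrt{2}\right)} \left(-7\right) + 10 = \frac{4 \left(-8 + 2 \sqrt{2} + 8 \sqrt{2} \left(2 + 2 \sqrt{2}\right)\right)}{5 \left(4 - 8 \sqrt{2}\right)} \left(-7\right) + 10 = - \frac{28 \left(-8 + 2 \sqrt{2} + 8 \sqrt{2} \left(2 + 2 \sqrt{2}\right)\right)}{5 \left(4 - 8 \sqrt{2}\right)} + 10 = 10 - \frac{28 \left(-8 + 2 \sqrt{2} + 8 \sqrt{2} \left(2 + 2 \sqrt{2}\right)\right)}{5 \left(4 - 8 \sqrt{2}\right)}$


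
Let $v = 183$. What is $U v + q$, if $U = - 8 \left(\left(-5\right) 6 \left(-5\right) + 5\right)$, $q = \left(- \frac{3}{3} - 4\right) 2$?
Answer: $-226930$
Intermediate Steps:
$q = -10$ ($q = \left(\left(-3\right) \frac{1}{3} - 4\right) 2 = \left(-1 - 4\right) 2 = \left(-5\right) 2 = -10$)
$U = -1240$ ($U = - 8 \left(\left(-30\right) \left(-5\right) + 5\right) = - 8 \left(150 + 5\right) = \left(-8\right) 155 = -1240$)
$U v + q = \left(-1240\right) 183 - 10 = -226920 - 10 = -226930$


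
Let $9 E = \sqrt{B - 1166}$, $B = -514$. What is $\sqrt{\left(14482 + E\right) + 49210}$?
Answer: $\frac{2 \sqrt{143307 + i \sqrt{105}}}{3} \approx 252.37 + 0.0090228 i$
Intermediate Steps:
$E = \frac{4 i \sqrt{105}}{9}$ ($E = \frac{\sqrt{-514 - 1166}}{9} = \frac{\sqrt{-1680}}{9} = \frac{4 i \sqrt{105}}{9} \approx 4.5542 i$)
$\sqrt{\left(14482 + E\right) + 49210} = \sqrt{\left(14482 + \frac{4 i \sqrt{105}}{9}\right) + 49210} = \sqrt{63692 + \frac{4 i \sqrt{105}}{9}}$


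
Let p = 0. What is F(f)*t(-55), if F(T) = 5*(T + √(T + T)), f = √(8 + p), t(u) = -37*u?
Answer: 20350*√2 + 20350*2^(¼) ≈ 52980.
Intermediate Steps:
f = 2*√2 (f = √(8 + 0) = √8 = 2*√2 ≈ 2.8284)
F(T) = 5*T + 5*√2*√T (F(T) = 5*(T + √(2*T)) = 5*(T + √2*√T) = 5*T + 5*√2*√T)
F(f)*t(-55) = (5*(2*√2) + 5*√2*√(2*√2))*(-37*(-55)) = (10*√2 + 5*√2*2^(¾))*2035 = (10*√2 + 10*2^(¼))*2035 = 20350*√2 + 20350*2^(¼)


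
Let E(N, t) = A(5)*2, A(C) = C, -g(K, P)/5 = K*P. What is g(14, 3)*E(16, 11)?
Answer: -2100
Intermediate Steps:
g(K, P) = -5*K*P
E(N, t) = 10 (E(N, t) = 5*2 = 10)
g(14, 3)*E(16, 11) = -5*14*3*10 = -210*10 = -2100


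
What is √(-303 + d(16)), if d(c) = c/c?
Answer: I*√302 ≈ 17.378*I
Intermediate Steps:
d(c) = 1
√(-303 + d(16)) = √(-303 + 1) = √(-302) = I*√302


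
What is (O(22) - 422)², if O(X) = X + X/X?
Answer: 159201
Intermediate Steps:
O(X) = 1 + X (O(X) = X + 1 = 1 + X)
(O(22) - 422)² = ((1 + 22) - 422)² = (23 - 422)² = (-399)² = 159201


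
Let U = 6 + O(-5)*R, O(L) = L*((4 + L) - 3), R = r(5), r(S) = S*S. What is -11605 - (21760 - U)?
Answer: -32859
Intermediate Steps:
r(S) = S**2
R = 25 (R = 5**2 = 25)
O(L) = L*(1 + L)
U = 506 (U = 6 - 5*(1 - 5)*25 = 6 - 5*(-4)*25 = 6 + 20*25 = 6 + 500 = 506)
-11605 - (21760 - U) = -11605 - (21760 - 1*506) = -11605 - (21760 - 506) = -11605 - 1*21254 = -11605 - 21254 = -32859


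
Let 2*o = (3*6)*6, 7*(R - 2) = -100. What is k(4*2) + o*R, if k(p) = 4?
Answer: -4616/7 ≈ -659.43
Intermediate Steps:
R = -86/7 (R = 2 + (⅐)*(-100) = 2 - 100/7 = -86/7 ≈ -12.286)
o = 54 (o = ((3*6)*6)/2 = (18*6)/2 = (½)*108 = 54)
k(4*2) + o*R = 4 + 54*(-86/7) = 4 - 4644/7 = -4616/7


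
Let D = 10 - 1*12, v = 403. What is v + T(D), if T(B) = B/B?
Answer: 404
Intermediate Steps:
D = -2 (D = 10 - 12 = -2)
T(B) = 1
v + T(D) = 403 + 1 = 404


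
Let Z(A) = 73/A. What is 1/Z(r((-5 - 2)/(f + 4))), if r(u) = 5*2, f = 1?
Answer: 10/73 ≈ 0.13699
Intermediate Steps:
r(u) = 10
1/Z(r((-5 - 2)/(f + 4))) = 1/(73/10) = 10/73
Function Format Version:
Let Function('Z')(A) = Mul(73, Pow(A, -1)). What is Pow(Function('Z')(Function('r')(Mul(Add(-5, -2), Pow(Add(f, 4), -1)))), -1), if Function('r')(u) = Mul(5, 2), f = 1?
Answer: Rational(10, 73) ≈ 0.13699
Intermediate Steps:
Function('r')(u) = 10
Pow(Function('Z')(Function('r')(Mul(Add(-5, -2), Pow(Add(f, 4), -1)))), -1) = Pow(Mul(73, Pow(10, -1)), -1) = Pow(Mul(73, Rational(1, 10)), -1) = Pow(Rational(73, 10), -1) = Rational(10, 73)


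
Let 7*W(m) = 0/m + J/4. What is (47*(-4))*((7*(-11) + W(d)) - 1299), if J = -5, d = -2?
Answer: 1811051/7 ≈ 2.5872e+5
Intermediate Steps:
W(m) = -5/28 (W(m) = (0/m - 5/4)/7 = (0 - 5*1/4)/7 = (0 - 5/4)/7 = (1/7)*(-5/4) = -5/28)
(47*(-4))*((7*(-11) + W(d)) - 1299) = (47*(-4))*((7*(-11) - 5/28) - 1299) = -188*((-77 - 5/28) - 1299) = -188*(-2161/28 - 1299) = -188*(-38533/28) = 1811051/7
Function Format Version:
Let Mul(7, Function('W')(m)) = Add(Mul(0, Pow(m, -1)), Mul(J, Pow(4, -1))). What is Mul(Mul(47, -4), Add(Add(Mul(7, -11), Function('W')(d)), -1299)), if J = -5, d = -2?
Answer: Rational(1811051, 7) ≈ 2.5872e+5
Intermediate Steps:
Function('W')(m) = Rational(-5, 28) (Function('W')(m) = Mul(Rational(1, 7), Add(Mul(0, Pow(m, -1)), Mul(-5, Pow(4, -1)))) = Mul(Rational(1, 7), Add(0, Mul(-5, Rational(1, 4)))) = Mul(Rational(1, 7), Add(0, Rational(-5, 4))) = Mul(Rational(1, 7), Rational(-5, 4)) = Rational(-5, 28))
Mul(Mul(47, -4), Add(Add(Mul(7, -11), Function('W')(d)), -1299)) = Mul(Mul(47, -4), Add(Add(Mul(7, -11), Rational(-5, 28)), -1299)) = Mul(-188, Add(Add(-77, Rational(-5, 28)), -1299)) = Mul(-188, Add(Rational(-2161, 28), -1299)) = Mul(-188, Rational(-38533, 28)) = Rational(1811051, 7)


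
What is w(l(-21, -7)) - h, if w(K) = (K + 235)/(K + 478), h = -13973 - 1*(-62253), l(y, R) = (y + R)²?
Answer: -60928341/1262 ≈ -48279.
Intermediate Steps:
l(y, R) = (R + y)²
h = 48280 (h = -13973 + 62253 = 48280)
w(K) = (235 + K)/(478 + K)
w(l(-21, -7)) - h = (235 + (-7 - 21)²)/(478 + (-7 - 21)²) - 1*48280 = (235 + (-28)²)/(478 + (-28)²) - 48280 = (235 + 784)/(478 + 784) - 48280 = 1019/1262 - 48280 = -60928341/1262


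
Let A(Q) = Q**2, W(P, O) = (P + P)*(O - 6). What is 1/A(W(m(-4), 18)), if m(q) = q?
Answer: 1/9216 ≈ 0.00010851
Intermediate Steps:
W(P, O) = 2*P*(-6 + O) (W(P, O) = (2*P)*(-6 + O) = 2*P*(-6 + O))
1/A(W(m(-4), 18)) = 1/((2*(-4)*(-6 + 18))**2) = 1/((2*(-4)*12)**2) = 1/((-96)**2) = 1/9216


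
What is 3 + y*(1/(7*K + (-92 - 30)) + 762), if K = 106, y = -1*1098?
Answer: -259369179/310 ≈ -8.3668e+5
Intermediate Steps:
y = -1098
3 + y*(1/(7*K + (-92 - 30)) + 762) = 3 - 1098*(1/(7*106 + (-92 - 30)) + 762) = 3 - 1098*(1/(742 - 122) + 762) = 3 - 1098*(1/620 + 762) = 3 - 1098*472441/620 = 3 - 259370109/310 = -259369179/310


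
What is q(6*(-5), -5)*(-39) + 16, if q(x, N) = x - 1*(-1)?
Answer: 1147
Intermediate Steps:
q(x, N) = 1 + x (q(x, N) = x + 1 = 1 + x)
q(6*(-5), -5)*(-39) + 16 = (1 + 6*(-5))*(-39) + 16 = (1 - 30)*(-39) + 16 = -29*(-39) + 16 = 1131 + 16 = 1147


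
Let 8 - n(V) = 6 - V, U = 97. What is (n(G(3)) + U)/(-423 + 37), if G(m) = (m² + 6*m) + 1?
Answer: -127/386 ≈ -0.32902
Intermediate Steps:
G(m) = 1 + m² + 6*m
n(V) = 2 + V (n(V) = 8 - (6 - V) = 8 + (-6 + V) = 2 + V)
(n(G(3)) + U)/(-423 + 37) = ((2 + (1 + 3² + 6*3)) + 97)/(-423 + 37) = ((2 + (1 + 9 + 18)) + 97)/(-386) = ((2 + 28) + 97)*(-1/386) = (30 + 97)*(-1/386) = 127*(-1/386) = -127/386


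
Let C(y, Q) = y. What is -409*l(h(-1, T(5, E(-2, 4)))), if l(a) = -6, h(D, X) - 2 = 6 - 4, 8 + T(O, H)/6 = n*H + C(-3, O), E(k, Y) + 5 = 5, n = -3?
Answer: 2454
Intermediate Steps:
E(k, Y) = 0 (E(k, Y) = -5 + 5 = 0)
T(O, H) = -66 - 18*H (T(O, H) = -48 + 6*(-3*H - 3) = -48 + 6*(-3 - 3*H) = -48 + (-18 - 18*H) = -66 - 18*H)
h(D, X) = 4 (h(D, X) = 2 + (6 - 4) = 2 + 2 = 4)
-409*l(h(-1, T(5, E(-2, 4)))) = -409*(-6) = 2454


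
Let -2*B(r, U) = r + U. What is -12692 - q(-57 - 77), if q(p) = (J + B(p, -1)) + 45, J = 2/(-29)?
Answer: -742657/58 ≈ -12804.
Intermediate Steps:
B(r, U) = -U/2 - r/2 (B(r, U) = -(r + U)/2 = -(U + r)/2 = -U/2 - r/2)
J = -2/29 (J = 2*(-1/29) = -2/29 ≈ -0.068966)
q(p) = 2635/58 - p/2 (q(p) = (-2/29 + (-1/2*(-1) - p/2)) + 45 = (-2/29 + (1/2 - p/2)) + 45 = (25/58 - p/2) + 45 = 2635/58 - p/2)
-12692 - q(-57 - 77) = -12692 - (2635/58 - (-57 - 77)/2) = -12692 - (2635/58 - 1/2*(-134)) = -12692 - (2635/58 + 67) = -12692 - 1*6521/58 = -12692 - 6521/58 = -742657/58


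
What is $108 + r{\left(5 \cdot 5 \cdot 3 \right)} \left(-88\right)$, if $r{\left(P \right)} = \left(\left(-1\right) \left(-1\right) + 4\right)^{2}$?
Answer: $-2092$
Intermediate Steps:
$r{\left(P \right)} = 25$ ($r{\left(P \right)} = \left(1 + 4\right)^{2} = 5^{2} = 25$)
$108 + r{\left(5 \cdot 5 \cdot 3 \right)} \left(-88\right) = 108 + 25 \left(-88\right) = 108 - 2200 = -2092$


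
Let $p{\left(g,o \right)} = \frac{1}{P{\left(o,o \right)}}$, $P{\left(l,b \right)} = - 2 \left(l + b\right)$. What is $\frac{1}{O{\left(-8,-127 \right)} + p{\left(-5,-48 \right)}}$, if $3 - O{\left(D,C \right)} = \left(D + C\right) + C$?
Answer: $\frac{192}{50881} \approx 0.0037735$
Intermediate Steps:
$P{\left(l,b \right)} = - 2 b - 2 l$ ($P{\left(l,b \right)} = - 2 \left(b + l\right) = - 2 b - 2 l$)
$p{\left(g,o \right)} = - \frac{1}{4 o}$ ($p{\left(g,o \right)} = \frac{1}{- 2 o - 2 o} = \frac{1}{\left(-4\right) o} = - \frac{1}{4 o}$)
$O{\left(D,C \right)} = 3 - D - 2 C$ ($O{\left(D,C \right)} = 3 - \left(\left(D + C\right) + C\right) = 3 - \left(\left(C + D\right) + C\right) = 3 - \left(D + 2 C\right) = 3 - D - 2 C$)
$\frac{1}{O{\left(-8,-127 \right)} + p{\left(-5,-48 \right)}} = \frac{1}{\left(3 - -8 - -254\right) - \frac{1}{4 \left(-48\right)}} = \frac{1}{\left(3 + 8 + 254\right) - - \frac{1}{192}} = \frac{1}{265 + \frac{1}{192}} = \frac{1}{\frac{50881}{192}} = \frac{192}{50881}$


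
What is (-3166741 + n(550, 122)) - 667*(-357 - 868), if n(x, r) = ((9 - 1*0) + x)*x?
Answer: -2042216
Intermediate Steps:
n(x, r) = x*(9 + x) (n(x, r) = ((9 + 0) + x)*x = (9 + x)*x = x*(9 + x))
(-3166741 + n(550, 122)) - 667*(-357 - 868) = (-3166741 + 550*(9 + 550)) - 667*(-357 - 868) = (-3166741 + 550*559) - 667*(-1225) = (-3166741 + 307450) + 817075 = -2859291 + 817075 = -2042216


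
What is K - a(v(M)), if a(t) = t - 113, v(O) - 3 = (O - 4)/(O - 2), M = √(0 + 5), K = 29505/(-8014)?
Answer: 876077/8014 + 2*√5 ≈ 113.79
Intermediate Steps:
K = -29505/8014 (K = 29505*(-1/8014) = -29505/8014 ≈ -3.6817)
M = √5 ≈ 2.2361
v(O) = 3 + (-4 + O)/(-2 + O) (v(O) = 3 + (O - 4)/(O - 2) = 3 + (-4 + O)/(-2 + O))
a(t) = -113 + t
K - a(v(M)) = -29505/8014 - (-113 + 2*(-5 + 2*√5)/(-2 + √5)) = -29505/8014 + (113 - 2*(-5 + 2*√5)/(-2 + √5)) = 876077/8014 - 2*(-5 + 2*√5)/(-2 + √5)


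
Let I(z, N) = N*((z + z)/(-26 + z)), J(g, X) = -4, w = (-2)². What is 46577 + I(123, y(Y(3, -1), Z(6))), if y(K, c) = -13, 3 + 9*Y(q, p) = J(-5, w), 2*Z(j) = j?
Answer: 4514771/97 ≈ 46544.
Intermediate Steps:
Z(j) = j/2
w = 4
Y(q, p) = -7/9 (Y(q, p) = -⅓ + (⅑)*(-4) = -⅓ - 4/9 = -7/9)
I(z, N) = 2*N*z/(-26 + z) (I(z, N) = N*((2*z)/(-26 + z)) = N*(2*z/(-26 + z)) = 2*N*z/(-26 + z))
46577 + I(123, y(Y(3, -1), Z(6))) = 46577 + 2*(-13)*123/(-26 + 123) = 46577 + 2*(-13)*123/97 = 46577 + 2*(-13)*123*(1/97) = 46577 - 3198/97 = 4514771/97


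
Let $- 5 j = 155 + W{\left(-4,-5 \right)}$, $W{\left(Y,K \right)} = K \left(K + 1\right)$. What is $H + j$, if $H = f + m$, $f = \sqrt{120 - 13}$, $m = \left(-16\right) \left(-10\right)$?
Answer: $125 + \sqrt{107} \approx 135.34$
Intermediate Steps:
$m = 160$
$W{\left(Y,K \right)} = K \left(1 + K\right)$
$f = \sqrt{107} \approx 10.344$
$H = 160 + \sqrt{107}$ ($H = \sqrt{107} + 160 = 160 + \sqrt{107} \approx 170.34$)
$j = -35$ ($j = - \frac{155 - 5 \left(1 - 5\right)}{5} = - \frac{155 - -20}{5} = - \frac{155 + 20}{5} = \left(- \frac{1}{5}\right) 175 = -35$)
$H + j = \left(160 + \sqrt{107}\right) - 35 = 125 + \sqrt{107}$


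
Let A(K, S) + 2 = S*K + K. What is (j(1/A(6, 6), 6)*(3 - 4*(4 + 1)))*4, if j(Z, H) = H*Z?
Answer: -51/5 ≈ -10.200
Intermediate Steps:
A(K, S) = -2 + K + K*S (A(K, S) = -2 + (S*K + K) = -2 + (K*S + K) = -2 + (K + K*S) = -2 + K + K*S)
(j(1/A(6, 6), 6)*(3 - 4*(4 + 1)))*4 = ((6/(-2 + 6 + 6*6))*(3 - 4*(4 + 1)))*4 = ((6/(-2 + 6 + 36))*(3 - 4*5))*4 = ((6/40)*(3 - 20))*4 = ((6*(1/40))*(-17))*4 = ((3/20)*(-17))*4 = -51/20*4 = -51/5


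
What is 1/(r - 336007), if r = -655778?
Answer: -1/991785 ≈ -1.0083e-6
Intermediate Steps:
1/(r - 336007) = 1/(-655778 - 336007) = 1/(-991785) = -1/991785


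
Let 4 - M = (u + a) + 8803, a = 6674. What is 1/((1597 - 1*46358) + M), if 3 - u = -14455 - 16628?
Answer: -1/91320 ≈ -1.0951e-5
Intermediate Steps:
u = 31086 (u = 3 - (-14455 - 16628) = 3 - 1*(-31083) = 3 + 31083 = 31086)
M = -46559 (M = 4 - ((31086 + 6674) + 8803) = 4 - (37760 + 8803) = 4 - 1*46563 = 4 - 46563 = -46559)
1/((1597 - 1*46358) + M) = 1/((1597 - 1*46358) - 46559) = 1/((1597 - 46358) - 46559) = 1/(-44761 - 46559) = 1/(-91320) = -1/91320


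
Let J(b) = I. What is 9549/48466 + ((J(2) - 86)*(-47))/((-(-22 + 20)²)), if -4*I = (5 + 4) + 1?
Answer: -201556131/193864 ≈ -1039.7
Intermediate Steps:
I = -5/2 (I = -((5 + 4) + 1)/4 = -(9 + 1)/4 = -¼*10 = -5/2 ≈ -2.5000)
J(b) = -5/2
9549/48466 + ((J(2) - 86)*(-47))/((-(-22 + 20)²)) = 9549/48466 + ((-5/2 - 86)*(-47))/((-(-22 + 20)²)) = 9549*(1/48466) + (-177/2*(-47))/((-1*(-2)²)) = 9549/48466 + 8319/(2*((-1*4))) = 9549/48466 + (8319/2)/(-4) = 9549/48466 + (8319/2)*(-¼) = 9549/48466 - 8319/8 = -201556131/193864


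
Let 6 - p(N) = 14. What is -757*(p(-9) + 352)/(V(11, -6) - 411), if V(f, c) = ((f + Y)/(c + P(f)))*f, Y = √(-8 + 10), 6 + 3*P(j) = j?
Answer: 1073141368/1808681 - 18619172*√2/5426043 ≈ 588.48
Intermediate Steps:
P(j) = -2 + j/3
p(N) = -8 (p(N) = 6 - 1*14 = 6 - 14 = -8)
Y = √2 ≈ 1.4142
V(f, c) = f*(f + √2)/(-2 + c + f/3) (V(f, c) = ((f + √2)/(c + (-2 + f/3)))*f = ((f + √2)/(-2 + c + f/3))*f = f*(f + √2)/(-2 + c + f/3))
-757*(p(-9) + 352)/(V(11, -6) - 411) = -757*(-8 + 352)/(3*11*(11 + √2)/(-6 + 11 + 3*(-6)) - 411) = -757*344/(3*11*(11 + √2)/(-6 + 11 - 18) - 411) = -757*344/(3*11*(11 + √2)/(-13) - 411) = -757*344/(3*11*(-1/13)*(11 + √2) - 411) = -757*344/((-363/13 - 33*√2/13) - 411) = -757*344/(-5706/13 - 33*√2/13) = -757/(-2853/2236 - 33*√2/4472)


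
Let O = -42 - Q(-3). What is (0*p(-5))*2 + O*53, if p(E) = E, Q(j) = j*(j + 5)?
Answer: -1908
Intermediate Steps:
Q(j) = j*(5 + j)
O = -36 (O = -42 - (-3)*(5 - 3) = -42 - (-3)*2 = -42 - 1*(-6) = -42 + 6 = -36)
(0*p(-5))*2 + O*53 = (0*(-5))*2 - 36*53 = 0*2 - 1908 = 0 - 1908 = -1908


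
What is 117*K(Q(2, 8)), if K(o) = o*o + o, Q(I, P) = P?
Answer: 8424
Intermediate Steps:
K(o) = o + o² (K(o) = o² + o = o + o²)
117*K(Q(2, 8)) = 117*(8*(1 + 8)) = 117*(8*9) = 117*72 = 8424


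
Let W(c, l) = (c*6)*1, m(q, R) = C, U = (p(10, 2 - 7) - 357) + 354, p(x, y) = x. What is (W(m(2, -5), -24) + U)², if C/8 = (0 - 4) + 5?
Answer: 3025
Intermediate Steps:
U = 7 (U = (10 - 357) + 354 = -347 + 354 = 7)
C = 8 (C = 8*((0 - 4) + 5) = 8*(-4 + 5) = 8*1 = 8)
m(q, R) = 8
W(c, l) = 6*c (W(c, l) = (6*c)*1 = 6*c)
(W(m(2, -5), -24) + U)² = (6*8 + 7)² = (48 + 7)² = 55² = 3025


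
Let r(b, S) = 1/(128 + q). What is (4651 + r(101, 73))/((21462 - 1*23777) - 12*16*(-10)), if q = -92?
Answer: -167437/14220 ≈ -11.775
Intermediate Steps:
r(b, S) = 1/36 (r(b, S) = 1/(128 - 92) = 1/36)
(4651 + r(101, 73))/((21462 - 1*23777) - 12*16*(-10)) = (4651 + 1/36)/((21462 - 1*23777) - 12*16*(-10)) = 167437/(36*((21462 - 23777) - 192*(-10))) = 167437/(36*(-2315 + 1920)) = (167437/36)/(-395) = (167437/36)*(-1/395) = -167437/14220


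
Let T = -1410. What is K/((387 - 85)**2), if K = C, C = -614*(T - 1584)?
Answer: 459579/22801 ≈ 20.156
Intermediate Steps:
C = 1838316 (C = -614*(-1410 - 1584) = -614*(-2994) = 1838316)
K = 1838316
K/((387 - 85)**2) = 1838316/((387 - 85)**2) = 1838316/(302**2) = 1838316/91204 = 1838316*(1/91204) = 459579/22801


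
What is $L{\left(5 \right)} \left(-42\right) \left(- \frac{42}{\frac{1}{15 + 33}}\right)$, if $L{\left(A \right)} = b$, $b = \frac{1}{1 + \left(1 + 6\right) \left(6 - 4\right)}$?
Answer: $\frac{28224}{5} \approx 5644.8$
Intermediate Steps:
$b = \frac{1}{15}$ ($b = \frac{1}{1 + 7 \cdot 2} = \frac{1}{1 + 14} = \frac{1}{15} \approx 0.066667$)
$L{\left(A \right)} = \frac{1}{15}$
$L{\left(5 \right)} \left(-42\right) \left(- \frac{42}{\frac{1}{15 + 33}}\right) = \frac{1}{15} \left(-42\right) \left(- \frac{42}{\frac{1}{15 + 33}}\right) = - \frac{14 \left(- \frac{42}{\frac{1}{48}}\right)}{5} = - \frac{14 \left(- 42 \frac{1}{\frac{1}{48}}\right)}{5} = - \frac{14 \left(\left(-42\right) 48\right)}{5} = \left(- \frac{14}{5}\right) \left(-2016\right) = \frac{28224}{5}$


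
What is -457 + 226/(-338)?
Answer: -77346/169 ≈ -457.67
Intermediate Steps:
-457 + 226/(-338) = -457 - 1/338*226 = -457 - 113/169 = -77346/169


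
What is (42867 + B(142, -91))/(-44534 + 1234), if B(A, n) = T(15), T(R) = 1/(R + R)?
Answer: -1286011/1299000 ≈ -0.99000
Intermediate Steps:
T(R) = 1/(2*R)
B(A, n) = 1/30 (B(A, n) = (½)/15 = (½)*(1/15) = 1/30)
(42867 + B(142, -91))/(-44534 + 1234) = (42867 + 1/30)/(-44534 + 1234) = (1286011/30)/(-43300) = (1286011/30)*(-1/43300) = -1286011/1299000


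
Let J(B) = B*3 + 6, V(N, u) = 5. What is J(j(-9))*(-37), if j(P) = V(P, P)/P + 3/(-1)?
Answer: 518/3 ≈ 172.67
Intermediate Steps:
j(P) = -3 + 5/P (j(P) = 5/P + 3/(-1) = 5/P + 3*(-1) = 5/P - 3 = -3 + 5/P)
J(B) = 6 + 3*B (J(B) = 3*B + 6 = 6 + 3*B)
J(j(-9))*(-37) = (6 + 3*(-3 + 5/(-9)))*(-37) = (6 + 3*(-3 + 5*(-⅑)))*(-37) = (6 + 3*(-3 - 5/9))*(-37) = (6 + 3*(-32/9))*(-37) = (6 - 32/3)*(-37) = -14/3*(-37) = 518/3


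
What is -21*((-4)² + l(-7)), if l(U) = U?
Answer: -189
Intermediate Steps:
-21*((-4)² + l(-7)) = -21*((-4)² - 7) = -21*(16 - 7) = -21*9 = -189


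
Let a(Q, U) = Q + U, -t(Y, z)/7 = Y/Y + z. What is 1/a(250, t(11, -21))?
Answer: 1/390 ≈ 0.0025641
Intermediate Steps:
t(Y, z) = -7 - 7*z (t(Y, z) = -7*(Y/Y + z) = -7*(1 + z) = -7 - 7*z)
1/a(250, t(11, -21)) = 1/(250 + (-7 - 7*(-21))) = 1/(250 + (-7 + 147)) = 1/(250 + 140) = 1/390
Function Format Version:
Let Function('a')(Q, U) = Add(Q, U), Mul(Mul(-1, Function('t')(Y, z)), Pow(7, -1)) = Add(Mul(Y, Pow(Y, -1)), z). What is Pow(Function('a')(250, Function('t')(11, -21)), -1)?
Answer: Rational(1, 390) ≈ 0.0025641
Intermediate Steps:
Function('t')(Y, z) = Add(-7, Mul(-7, z)) (Function('t')(Y, z) = Mul(-7, Add(Mul(Y, Pow(Y, -1)), z)) = Mul(-7, Add(1, z)) = Add(-7, Mul(-7, z)))
Pow(Function('a')(250, Function('t')(11, -21)), -1) = Pow(Add(250, Add(-7, Mul(-7, -21))), -1) = Pow(Add(250, Add(-7, 147)), -1) = Pow(Add(250, 140), -1) = Pow(390, -1) = Rational(1, 390)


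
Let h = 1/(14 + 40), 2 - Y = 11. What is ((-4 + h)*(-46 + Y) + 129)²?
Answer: 353101681/2916 ≈ 1.2109e+5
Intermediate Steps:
Y = -9 (Y = 2 - 1*11 = 2 - 11 = -9)
h = 1/54 ≈ 0.018519
((-4 + h)*(-46 + Y) + 129)² = ((-4 + 1/54)*(-46 - 9) + 129)² = (-215/54*(-55) + 129)² = (11825/54 + 129)² = (18791/54)² = 353101681/2916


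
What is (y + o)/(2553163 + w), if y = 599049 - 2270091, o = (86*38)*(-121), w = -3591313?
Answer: 206647/103815 ≈ 1.9905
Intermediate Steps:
o = -395428 (o = 3268*(-121) = -395428)
y = -1671042
(y + o)/(2553163 + w) = (-1671042 - 395428)/(2553163 - 3591313) = -2066470/(-1038150) = -2066470*(-1/1038150) = 206647/103815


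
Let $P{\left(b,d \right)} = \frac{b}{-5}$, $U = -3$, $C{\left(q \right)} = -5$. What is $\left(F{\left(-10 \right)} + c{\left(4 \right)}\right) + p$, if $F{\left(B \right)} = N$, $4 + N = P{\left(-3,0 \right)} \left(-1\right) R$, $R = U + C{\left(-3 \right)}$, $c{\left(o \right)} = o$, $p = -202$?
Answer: $- \frac{986}{5} \approx -197.2$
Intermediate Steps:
$P{\left(b,d \right)} = - \frac{b}{5}$ ($P{\left(b,d \right)} = b \left(- \frac{1}{5}\right) = - \frac{b}{5}$)
$R = -8$ ($R = -3 - 5 = -8$)
$N = \frac{4}{5}$ ($N = -4 + \left(- \frac{1}{5}\right) \left(-3\right) \left(-1\right) \left(-8\right) = -4 + \frac{3}{5} \left(-1\right) \left(-8\right) = -4 - - \frac{24}{5} = -4 + \frac{24}{5} = \frac{4}{5} \approx 0.8$)
$F{\left(B \right)} = \frac{4}{5}$
$\left(F{\left(-10 \right)} + c{\left(4 \right)}\right) + p = \left(\frac{4}{5} + 4\right) - 202 = \frac{24}{5} - 202 = - \frac{986}{5}$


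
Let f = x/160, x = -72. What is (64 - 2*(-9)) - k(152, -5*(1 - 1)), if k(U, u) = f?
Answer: 1649/20 ≈ 82.450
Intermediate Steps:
f = -9/20 (f = -72/160 = -72*1/160 = -9/20 ≈ -0.45000)
k(U, u) = -9/20
(64 - 2*(-9)) - k(152, -5*(1 - 1)) = (64 - 2*(-9)) - 1*(-9/20) = (64 + 18) + 9/20 = 82 + 9/20 = 1649/20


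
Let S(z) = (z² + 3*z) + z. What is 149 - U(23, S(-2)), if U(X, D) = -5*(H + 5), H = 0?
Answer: 174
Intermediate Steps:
S(z) = z² + 4*z
U(X, D) = -25 (U(X, D) = -5*(0 + 5) = -5*5 = -25)
149 - U(23, S(-2)) = 149 - 1*(-25) = 149 + 25 = 174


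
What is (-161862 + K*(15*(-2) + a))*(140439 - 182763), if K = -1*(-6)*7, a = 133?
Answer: 6667553664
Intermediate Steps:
K = 42 (K = 6*7 = 42)
(-161862 + K*(15*(-2) + a))*(140439 - 182763) = (-161862 + 42*(15*(-2) + 133))*(140439 - 182763) = (-161862 + 42*(-30 + 133))*(-42324) = (-161862 + 42*103)*(-42324) = (-161862 + 4326)*(-42324) = -157536*(-42324) = 6667553664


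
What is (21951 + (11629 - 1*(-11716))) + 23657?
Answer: 68953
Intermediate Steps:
(21951 + (11629 - 1*(-11716))) + 23657 = (21951 + (11629 + 11716)) + 23657 = (21951 + 23345) + 23657 = 45296 + 23657 = 68953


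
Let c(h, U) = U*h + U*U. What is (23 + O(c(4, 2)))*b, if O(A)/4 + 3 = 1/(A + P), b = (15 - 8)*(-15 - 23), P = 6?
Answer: -26866/9 ≈ -2985.1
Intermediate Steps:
c(h, U) = U² + U*h (c(h, U) = U*h + U² = U² + U*h)
b = -266 (b = 7*(-38) = -266)
O(A) = -12 + 4/(6 + A) (O(A) = -12 + 4/(A + 6) = -12 + 4/(6 + A))
(23 + O(c(4, 2)))*b = (23 + 4*(-17 - 6*(2 + 4))/(6 + 2*(2 + 4)))*(-266) = (23 + 4*(-17 - 6*6)/(6 + 2*6))*(-266) = (23 + 4*(-17 - 3*12)/(6 + 12))*(-266) = (23 + 4*(-17 - 36)/18)*(-266) = (23 + 4*(1/18)*(-53))*(-266) = (23 - 106/9)*(-266) = (101/9)*(-266) = -26866/9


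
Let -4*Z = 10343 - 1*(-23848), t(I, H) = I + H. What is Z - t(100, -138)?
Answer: -34039/4 ≈ -8509.8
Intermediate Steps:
t(I, H) = H + I
Z = -34191/4 (Z = -(10343 - 1*(-23848))/4 = -(10343 + 23848)/4 = -¼*34191 = -34191/4 ≈ -8547.8)
Z - t(100, -138) = -34191/4 - (-138 + 100) = -34191/4 - 1*(-38) = -34191/4 + 38 = -34039/4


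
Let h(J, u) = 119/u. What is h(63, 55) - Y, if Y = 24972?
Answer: -1373341/55 ≈ -24970.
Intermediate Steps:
h(63, 55) - Y = 119/55 - 1*24972 = 119*(1/55) - 24972 = 119/55 - 24972 = -1373341/55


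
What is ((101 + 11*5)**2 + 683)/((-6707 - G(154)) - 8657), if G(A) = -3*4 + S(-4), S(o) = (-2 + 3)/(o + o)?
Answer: -200152/122815 ≈ -1.6297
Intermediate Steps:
S(o) = 1/(2*o)
G(A) = -97/8 (G(A) = -3*4 + (1/2)/(-4) = -12 + (1/2)*(-1/4) = -12 - 1/8 = -97/8)
((101 + 11*5)**2 + 683)/((-6707 - G(154)) - 8657) = ((101 + 11*5)**2 + 683)/((-6707 - 1*(-97/8)) - 8657) = ((101 + 55)**2 + 683)/((-6707 + 97/8) - 8657) = (156**2 + 683)/(-53559/8 - 8657) = (24336 + 683)/(-122815/8) = 25019*(-8/122815) = -200152/122815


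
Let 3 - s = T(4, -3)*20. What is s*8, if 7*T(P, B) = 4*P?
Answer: -2392/7 ≈ -341.71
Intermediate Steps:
T(P, B) = 4*P/7 (T(P, B) = (4*P)/7 = 4*P/7)
s = -299/7 (s = 3 - (4/7)*4*20 = 3 - 16*20/7 = 3 - 1*320/7 = 3 - 320/7 = -299/7 ≈ -42.714)
s*8 = -299/7*8 = -2392/7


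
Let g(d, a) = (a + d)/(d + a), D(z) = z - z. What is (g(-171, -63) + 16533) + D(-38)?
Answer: 16534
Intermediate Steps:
D(z) = 0
g(d, a) = 1 (g(d, a) = (a + d)/(a + d) = 1)
(g(-171, -63) + 16533) + D(-38) = (1 + 16533) + 0 = 16534 + 0 = 16534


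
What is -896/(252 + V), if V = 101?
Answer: -896/353 ≈ -2.5382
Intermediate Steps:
-896/(252 + V) = -896/(252 + 101) = -896/353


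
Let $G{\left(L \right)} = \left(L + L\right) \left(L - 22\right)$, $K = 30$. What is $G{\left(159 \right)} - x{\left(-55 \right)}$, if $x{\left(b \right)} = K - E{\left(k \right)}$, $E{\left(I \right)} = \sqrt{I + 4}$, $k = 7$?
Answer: $43536 + \sqrt{11} \approx 43539.0$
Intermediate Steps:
$E{\left(I \right)} = \sqrt{4 + I}$
$G{\left(L \right)} = 2 L \left(-22 + L\right)$
$x{\left(b \right)} = 30 - \sqrt{11}$ ($x{\left(b \right)} = 30 - \sqrt{4 + 7} = 30 - \sqrt{11}$)
$G{\left(159 \right)} - x{\left(-55 \right)} = 2 \cdot 159 \left(-22 + 159\right) - \left(30 - \sqrt{11}\right) = 2 \cdot 159 \cdot 137 - \left(30 - \sqrt{11}\right) = 43566 - \left(30 - \sqrt{11}\right) = 43536 + \sqrt{11}$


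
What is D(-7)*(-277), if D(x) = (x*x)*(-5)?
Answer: 67865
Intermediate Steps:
D(x) = -5*x² (D(x) = x²*(-5) = -5*x²)
D(-7)*(-277) = -5*(-7)²*(-277) = -5*49*(-277) = -245*(-277) = 67865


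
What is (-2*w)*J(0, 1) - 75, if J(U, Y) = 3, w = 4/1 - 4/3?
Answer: -91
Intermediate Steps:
w = 8/3 (w = 4*1 - 4*⅓ = 4 - 4/3 = 8/3 ≈ 2.6667)
(-2*w)*J(0, 1) - 75 = -2*8/3*3 - 75 = -16/3*3 - 75 = -16 - 75 = -91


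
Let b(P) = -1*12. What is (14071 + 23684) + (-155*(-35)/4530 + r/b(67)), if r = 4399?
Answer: 22583327/604 ≈ 37390.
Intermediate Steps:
b(P) = -12
(14071 + 23684) + (-155*(-35)/4530 + r/b(67)) = (14071 + 23684) + (-155*(-35)/4530 + 4399/(-12)) = 37755 + (5425*(1/4530) + 4399*(-1/12)) = 37755 + (1085/906 - 4399/12) = 37755 - 220693/604 = 22583327/604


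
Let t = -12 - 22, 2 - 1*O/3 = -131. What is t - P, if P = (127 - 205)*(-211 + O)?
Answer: 14630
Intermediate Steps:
O = 399 (O = 6 - 3*(-131) = 6 + 393 = 399)
t = -34
P = -14664 (P = (127 - 205)*(-211 + 399) = -78*188 = -14664)
t - P = -34 - 1*(-14664) = -34 + 14664 = 14630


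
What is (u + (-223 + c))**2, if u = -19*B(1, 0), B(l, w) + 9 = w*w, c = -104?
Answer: 24336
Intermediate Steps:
B(l, w) = -9 + w**2 (B(l, w) = -9 + w*w = -9 + w**2)
u = 171 (u = -19*(-9 + 0**2) = -19*(-9 + 0) = -19*(-9) = 171)
(u + (-223 + c))**2 = (171 + (-223 - 104))**2 = (171 - 327)**2 = (-156)**2 = 24336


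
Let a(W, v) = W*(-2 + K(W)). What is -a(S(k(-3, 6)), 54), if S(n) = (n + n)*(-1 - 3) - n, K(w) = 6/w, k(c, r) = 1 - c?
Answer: -78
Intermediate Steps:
S(n) = -9*n (S(n) = (2*n)*(-4) - n = -8*n - n = -9*n)
a(W, v) = W*(-2 + 6/W)
-a(S(k(-3, 6)), 54) = -(6 - (-18)*(1 - 1*(-3))) = -(6 - (-18)*(1 + 3)) = -(6 - (-18)*4) = -(6 - 2*(-36)) = -(6 + 72) = -1*78 = -78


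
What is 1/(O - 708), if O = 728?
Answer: 1/20 ≈ 0.050000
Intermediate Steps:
1/(O - 708) = 1/(728 - 708) = 1/20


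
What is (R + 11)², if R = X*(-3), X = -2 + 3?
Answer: 64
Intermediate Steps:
X = 1
R = -3 (R = 1*(-3) = -3)
(R + 11)² = (-3 + 11)² = 8² = 64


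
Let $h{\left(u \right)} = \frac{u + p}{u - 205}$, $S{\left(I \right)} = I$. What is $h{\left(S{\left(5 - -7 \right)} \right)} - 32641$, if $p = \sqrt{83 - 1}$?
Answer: $- \frac{6299725}{193} - \frac{\sqrt{82}}{193} \approx -32641.0$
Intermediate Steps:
$p = \sqrt{82} \approx 9.0554$
$h{\left(u \right)} = \frac{u + \sqrt{82}}{-205 + u}$ ($h{\left(u \right)} = \frac{u + \sqrt{82}}{u - 205} = \frac{u + \sqrt{82}}{-205 + u}$)
$h{\left(S{\left(5 - -7 \right)} \right)} - 32641 = \frac{\left(5 - -7\right) + \sqrt{82}}{-205 + \left(5 - -7\right)} - 32641 = \frac{\left(5 + 7\right) + \sqrt{82}}{-205 + \left(5 + 7\right)} - 32641 = \frac{12 + \sqrt{82}}{-205 + 12} - 32641 = \frac{12 + \sqrt{82}}{-193} - 32641 = - \frac{12 + \sqrt{82}}{193} - 32641 = \left(- \frac{12}{193} - \frac{\sqrt{82}}{193}\right) - 32641 = - \frac{6299725}{193} - \frac{\sqrt{82}}{193}$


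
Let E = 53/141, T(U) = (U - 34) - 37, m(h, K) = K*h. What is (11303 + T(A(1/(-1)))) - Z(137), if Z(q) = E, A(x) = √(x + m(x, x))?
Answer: 1583659/141 ≈ 11232.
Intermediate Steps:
A(x) = √(x + x²) (A(x) = √(x + x*x) = √(x + x²))
T(U) = -71 + U (T(U) = (-34 + U) - 37 = -71 + U)
E = 53/141 (E = 53*(1/141) = 53/141 ≈ 0.37589)
Z(q) = 53/141
(11303 + T(A(1/(-1)))) - Z(137) = (11303 + (-71 + √((1 + 1/(-1))/(-1)))) - 1*53/141 = (11303 + (-71 + √(-(1 - 1)))) - 53/141 = (11303 + (-71 + √(-1*0))) - 53/141 = (11303 + (-71 + √0)) - 53/141 = (11303 + (-71 + 0)) - 53/141 = (11303 - 71) - 53/141 = 11232 - 53/141 = 1583659/141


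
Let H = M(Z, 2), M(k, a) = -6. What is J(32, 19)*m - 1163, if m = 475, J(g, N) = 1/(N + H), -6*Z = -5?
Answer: -14644/13 ≈ -1126.5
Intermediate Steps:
Z = ⅚ (Z = -⅙*(-5) = ⅚ ≈ 0.83333)
H = -6
J(g, N) = 1/(-6 + N) (J(g, N) = 1/(N - 6) = 1/(-6 + N))
J(32, 19)*m - 1163 = 475/(-6 + 19) - 1163 = 475/13 - 1163 = -14644/13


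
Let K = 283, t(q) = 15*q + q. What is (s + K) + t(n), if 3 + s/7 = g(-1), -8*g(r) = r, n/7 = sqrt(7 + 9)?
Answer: 5687/8 ≈ 710.88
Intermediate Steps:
n = 28 (n = 7*sqrt(7 + 9) = 7*sqrt(16) = 7*4 = 28)
g(r) = -r/8
t(q) = 16*q
s = -161/8 (s = -21 + 7*(-1/8*(-1)) = -21 + 7*(1/8) = -21 + 7/8 = -161/8 ≈ -20.125)
(s + K) + t(n) = (-161/8 + 283) + 16*28 = 2103/8 + 448 = 5687/8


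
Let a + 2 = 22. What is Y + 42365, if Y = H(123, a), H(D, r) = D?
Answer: 42488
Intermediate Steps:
a = 20 (a = -2 + 22 = 20)
Y = 123
Y + 42365 = 123 + 42365 = 42488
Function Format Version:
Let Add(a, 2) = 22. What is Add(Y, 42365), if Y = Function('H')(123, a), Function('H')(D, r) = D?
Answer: 42488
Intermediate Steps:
a = 20 (a = Add(-2, 22) = 20)
Y = 123
Add(Y, 42365) = Add(123, 42365) = 42488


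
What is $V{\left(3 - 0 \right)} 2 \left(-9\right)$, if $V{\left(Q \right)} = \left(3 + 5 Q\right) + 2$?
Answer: $-360$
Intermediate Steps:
$V{\left(Q \right)} = 5 + 5 Q$
$V{\left(3 - 0 \right)} 2 \left(-9\right) = \left(5 + 5 \left(3 - 0\right)\right) 2 \left(-9\right) = \left(5 + 5 \left(3 + 0\right)\right) 2 \left(-9\right) = \left(5 + 5 \cdot 3\right) 2 \left(-9\right) = \left(5 + 15\right) 2 \left(-9\right) = 20 \cdot 2 \left(-9\right) = 40 \left(-9\right) = -360$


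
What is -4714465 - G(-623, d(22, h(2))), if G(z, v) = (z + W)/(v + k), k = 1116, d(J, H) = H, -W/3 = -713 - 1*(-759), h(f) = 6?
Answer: -5289628969/1122 ≈ -4.7145e+6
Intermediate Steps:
W = -138 (W = -3*(-713 - 1*(-759)) = -3*(-713 + 759) = -3*46 = -138)
G(z, v) = (-138 + z)/(1116 + v) (G(z, v) = (z - 138)/(v + 1116) = (-138 + z)/(1116 + v))
-4714465 - G(-623, d(22, h(2))) = -4714465 - (-138 - 623)/(1116 + 6) = -4714465 - (-761)/1122 = -4714465 - 1*(-761/1122) = -4714465 + 761/1122 = -5289628969/1122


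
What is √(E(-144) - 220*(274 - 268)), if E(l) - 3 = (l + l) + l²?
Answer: √19131 ≈ 138.31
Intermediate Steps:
E(l) = 3 + l² + 2*l (E(l) = 3 + ((l + l) + l²) = 3 + (2*l + l²) = 3 + (l² + 2*l) = 3 + l² + 2*l)
√(E(-144) - 220*(274 - 268)) = √((3 + (-144)² + 2*(-144)) - 220*(274 - 268)) = √((3 + 20736 - 288) - 220*6) = √(20451 - 1320) = √19131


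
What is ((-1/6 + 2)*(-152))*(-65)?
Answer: 54340/3 ≈ 18113.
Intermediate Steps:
((-1/6 + 2)*(-152))*(-65) = (((⅙)*(-1) + 2)*(-152))*(-65) = ((-⅙ + 2)*(-152))*(-65) = ((11/6)*(-152))*(-65) = -836/3*(-65) = 54340/3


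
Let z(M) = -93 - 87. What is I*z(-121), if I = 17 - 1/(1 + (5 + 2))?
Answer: -6075/2 ≈ -3037.5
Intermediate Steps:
I = 135/8 (I = 17 - 1/(1 + 7) = 17 - 1/8 = 135/8 ≈ 16.875)
z(M) = -180
I*z(-121) = (135/8)*(-180) = -6075/2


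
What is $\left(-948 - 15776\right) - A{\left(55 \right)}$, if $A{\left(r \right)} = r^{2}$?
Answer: $-19749$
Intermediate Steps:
$\left(-948 - 15776\right) - A{\left(55 \right)} = \left(-948 - 15776\right) - 55^{2} = \left(-948 - 15776\right) - 3025 = -16724 - 3025 = -19749$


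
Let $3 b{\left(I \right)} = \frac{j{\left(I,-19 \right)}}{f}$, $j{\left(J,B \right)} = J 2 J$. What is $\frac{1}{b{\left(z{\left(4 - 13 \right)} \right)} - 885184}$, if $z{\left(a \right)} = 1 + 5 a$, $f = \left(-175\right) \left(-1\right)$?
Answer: $- \frac{525}{464717728} \approx -1.1297 \cdot 10^{-6}$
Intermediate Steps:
$j{\left(J,B \right)} = 2 J^{2}$ ($j{\left(J,B \right)} = 2 J J = 2 J^{2}$)
$f = 175$
$b{\left(I \right)} = \frac{2 I^{2}}{525}$ ($b{\left(I \right)} = \frac{2 I^{2} \cdot \frac{1}{175}}{3} = \frac{\frac{2}{175} I^{2}}{3} = \frac{2 I^{2}}{525}$)
$\frac{1}{b{\left(z{\left(4 - 13 \right)} \right)} - 885184} = \frac{1}{\frac{2 \left(1 + 5 \left(4 - 13\right)\right)^{2}}{525} - 885184} = \frac{1}{\frac{2 \left(1 + 5 \left(-9\right)\right)^{2}}{525} - 885184} = \frac{1}{\frac{2 \left(1 - 45\right)^{2}}{525} - 885184} = \frac{1}{\frac{2 \left(-44\right)^{2}}{525} - 885184} = \frac{1}{\frac{2}{525} \cdot 1936 - 885184} = \frac{1}{\frac{3872}{525} - 885184} = \frac{1}{- \frac{464717728}{525}} = - \frac{525}{464717728}$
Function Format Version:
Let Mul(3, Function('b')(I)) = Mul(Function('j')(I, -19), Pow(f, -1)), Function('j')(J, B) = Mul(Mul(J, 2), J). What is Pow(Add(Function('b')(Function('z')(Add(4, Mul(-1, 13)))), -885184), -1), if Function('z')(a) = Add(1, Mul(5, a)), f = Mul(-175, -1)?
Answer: Rational(-525, 464717728) ≈ -1.1297e-6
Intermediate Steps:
Function('j')(J, B) = Mul(2, Pow(J, 2)) (Function('j')(J, B) = Mul(Mul(2, J), J) = Mul(2, Pow(J, 2)))
f = 175
Function('b')(I) = Mul(Rational(2, 525), Pow(I, 2)) (Function('b')(I) = Mul(Rational(1, 3), Mul(Mul(2, Pow(I, 2)), Pow(175, -1))) = Mul(Rational(1, 3), Mul(Mul(2, Pow(I, 2)), Rational(1, 175))) = Mul(Rational(1, 3), Mul(Rational(2, 175), Pow(I, 2))) = Mul(Rational(2, 525), Pow(I, 2)))
Pow(Add(Function('b')(Function('z')(Add(4, Mul(-1, 13)))), -885184), -1) = Pow(Add(Mul(Rational(2, 525), Pow(Add(1, Mul(5, Add(4, Mul(-1, 13)))), 2)), -885184), -1) = Pow(Add(Mul(Rational(2, 525), Pow(Add(1, Mul(5, Add(4, -13))), 2)), -885184), -1) = Pow(Add(Mul(Rational(2, 525), Pow(Add(1, Mul(5, -9)), 2)), -885184), -1) = Pow(Add(Mul(Rational(2, 525), Pow(Add(1, -45), 2)), -885184), -1) = Pow(Add(Mul(Rational(2, 525), Pow(-44, 2)), -885184), -1) = Pow(Add(Mul(Rational(2, 525), 1936), -885184), -1) = Pow(Add(Rational(3872, 525), -885184), -1) = Pow(Rational(-464717728, 525), -1) = Rational(-525, 464717728)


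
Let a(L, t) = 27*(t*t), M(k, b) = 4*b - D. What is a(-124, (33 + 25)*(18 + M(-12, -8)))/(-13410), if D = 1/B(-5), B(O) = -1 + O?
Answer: -5793649/4470 ≈ -1296.1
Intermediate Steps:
D = -⅙ (D = 1/(-1 - 5) = 1/(-6) = -⅙ ≈ -0.16667)
M(k, b) = ⅙ + 4*b (M(k, b) = 4*b - 1*(-⅙) = 4*b + ⅙ = ⅙ + 4*b)
a(L, t) = 27*t²
a(-124, (33 + 25)*(18 + M(-12, -8)))/(-13410) = (27*((33 + 25)*(18 + (⅙ + 4*(-8))))²)/(-13410) = (27*(58*(18 + (⅙ - 32)))²)*(-1/13410) = (27*(58*(18 - 191/6))²)*(-1/13410) = (27*(58*(-83/6))²)*(-1/13410) = (27*(-2407/3)²)*(-1/13410) = (27*(5793649/9))*(-1/13410) = 17380947*(-1/13410) = -5793649/4470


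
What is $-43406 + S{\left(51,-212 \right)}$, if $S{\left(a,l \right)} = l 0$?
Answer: $-43406$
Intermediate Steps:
$S{\left(a,l \right)} = 0$
$-43406 + S{\left(51,-212 \right)} = -43406 + 0 = -43406$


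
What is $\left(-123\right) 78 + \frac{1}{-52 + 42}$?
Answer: $- \frac{95941}{10} \approx -9594.1$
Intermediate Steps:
$\left(-123\right) 78 + \frac{1}{-52 + 42} = -9594 + \frac{1}{-10} = -9594 - \frac{1}{10} = - \frac{95941}{10}$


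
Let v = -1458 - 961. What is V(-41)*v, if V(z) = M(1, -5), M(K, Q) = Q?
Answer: 12095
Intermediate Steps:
V(z) = -5
v = -2419
V(-41)*v = -5*(-2419) = 12095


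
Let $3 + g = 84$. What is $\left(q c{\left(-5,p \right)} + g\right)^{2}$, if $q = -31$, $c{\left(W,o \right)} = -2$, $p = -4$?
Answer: $20449$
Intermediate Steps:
$g = 81$ ($g = -3 + 84 = 81$)
$\left(q c{\left(-5,p \right)} + g\right)^{2} = \left(\left(-31\right) \left(-2\right) + 81\right)^{2} = \left(62 + 81\right)^{2} = 143^{2} = 20449$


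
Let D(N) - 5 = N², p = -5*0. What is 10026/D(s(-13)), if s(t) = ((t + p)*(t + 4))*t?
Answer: 5013/1156723 ≈ 0.0043338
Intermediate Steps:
p = 0
s(t) = t²*(4 + t) (s(t) = ((t + 0)*(t + 4))*t = (t*(4 + t))*t = t²*(4 + t))
D(N) = 5 + N²
10026/D(s(-13)) = 10026/(5 + ((-13)²*(4 - 13))²) = 10026/(5 + (169*(-9))²) = 10026/(5 + (-1521)²) = 10026/(5 + 2313441) = 10026/2313446 = 10026*(1/2313446) = 5013/1156723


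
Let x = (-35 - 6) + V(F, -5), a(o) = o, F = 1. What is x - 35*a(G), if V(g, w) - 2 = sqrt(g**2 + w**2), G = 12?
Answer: -459 + sqrt(26) ≈ -453.90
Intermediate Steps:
V(g, w) = 2 + sqrt(g**2 + w**2)
x = -39 + sqrt(26) (x = (-35 - 6) + (2 + sqrt(1**2 + (-5)**2)) = -41 + (2 + sqrt(1 + 25)) = -41 + (2 + sqrt(26)) = -39 + sqrt(26) ≈ -33.901)
x - 35*a(G) = (-39 + sqrt(26)) - 35*12 = (-39 + sqrt(26)) - 420 = -459 + sqrt(26)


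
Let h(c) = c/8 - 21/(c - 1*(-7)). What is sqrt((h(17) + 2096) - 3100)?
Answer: I*sqrt(4011)/2 ≈ 31.666*I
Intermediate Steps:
h(c) = -21/(7 + c) + c/8 (h(c) = c*(1/8) - 21/(c + 7) = c/8 - 21/(7 + c) = -21/(7 + c) + c/8)
sqrt((h(17) + 2096) - 3100) = sqrt(((-168 + 17**2 + 7*17)/(8*(7 + 17)) + 2096) - 3100) = sqrt(((1/8)*(-168 + 289 + 119)/24 + 2096) - 3100) = sqrt(((1/8)*(1/24)*240 + 2096) - 3100) = sqrt((5/4 + 2096) - 3100) = sqrt(8389/4 - 3100) = sqrt(-4011/4) = I*sqrt(4011)/2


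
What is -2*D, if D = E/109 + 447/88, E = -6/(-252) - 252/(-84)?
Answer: -1028771/100716 ≈ -10.215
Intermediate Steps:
E = 127/42 (E = -6*(-1/252) - 252*(-1/84) = 1/42 + 3 = 127/42 ≈ 3.0238)
D = 1028771/201432 (D = (127/42)/109 + 447/88 = (127/42)*(1/109) + 447*(1/88) = 127/4578 + 447/88 = 1028771/201432 ≈ 5.1073)
-2*D = -2*1028771/201432 = -1028771/100716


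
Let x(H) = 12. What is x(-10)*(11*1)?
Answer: 132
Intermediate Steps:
x(-10)*(11*1) = 12*(11*1) = 12*11 = 132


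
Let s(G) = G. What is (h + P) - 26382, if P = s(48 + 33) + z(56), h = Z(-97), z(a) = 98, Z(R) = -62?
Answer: -26265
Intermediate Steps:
h = -62
P = 179 (P = (48 + 33) + 98 = 81 + 98 = 179)
(h + P) - 26382 = (-62 + 179) - 26382 = 117 - 26382 = -26265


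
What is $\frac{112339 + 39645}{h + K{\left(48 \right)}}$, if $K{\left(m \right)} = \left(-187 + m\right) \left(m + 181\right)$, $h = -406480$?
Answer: $- \frac{112}{323} \approx -0.34675$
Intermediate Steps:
$K{\left(m \right)} = \left(-187 + m\right) \left(181 + m\right)$
$\frac{112339 + 39645}{h + K{\left(48 \right)}} = \frac{112339 + 39645}{-406480 - \left(34135 - 2304\right)} = \frac{151984}{-406480 - 31831} = \frac{151984}{-438311} = 151984 \left(- \frac{1}{438311}\right) = - \frac{112}{323}$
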